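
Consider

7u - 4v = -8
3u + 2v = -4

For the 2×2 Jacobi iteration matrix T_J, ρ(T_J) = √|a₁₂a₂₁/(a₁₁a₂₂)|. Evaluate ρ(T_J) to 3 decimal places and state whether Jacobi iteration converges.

0.926

a₁₂a₂₁/(a₁₁a₂₂) = (-4)·(3) / ((7)·(2)) = -0.857143
ρ = √|-0.857143| = √0.857143 = 0.926
ρ < 1, so Jacobi converges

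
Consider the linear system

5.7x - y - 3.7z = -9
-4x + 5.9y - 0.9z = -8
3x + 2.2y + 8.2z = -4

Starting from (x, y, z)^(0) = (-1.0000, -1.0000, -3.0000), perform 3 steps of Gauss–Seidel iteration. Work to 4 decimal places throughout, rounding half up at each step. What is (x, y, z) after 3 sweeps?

(-1.6551, -2.4242, 0.7681)

Iteration 1:
  x = (-9 - (-1)·-1.0000 - (-3.7)·-3.0000) / (5.7) = -3.7018
  y = (-8 - (-4)·-3.7018 - (-0.9)·-3.0000) / (5.9) = -4.3233
  z = (-4 - (3)·-3.7018 - (2.2)·-4.3233) / (8.2) = 2.0264
Iteration 2:
  x = (-9 - (-1)·-4.3233 - (-3.7)·2.0264) / (5.7) = -1.0220
  y = (-8 - (-4)·-1.0220 - (-0.9)·2.0264) / (5.9) = -1.7397
  z = (-4 - (3)·-1.0220 - (2.2)·-1.7397) / (8.2) = 0.3528
Iteration 3:
  x = (-9 - (-1)·-1.7397 - (-3.7)·0.3528) / (5.7) = -1.6551
  y = (-8 - (-4)·-1.6551 - (-0.9)·0.3528) / (5.9) = -2.4242
  z = (-4 - (3)·-1.6551 - (2.2)·-2.4242) / (8.2) = 0.7681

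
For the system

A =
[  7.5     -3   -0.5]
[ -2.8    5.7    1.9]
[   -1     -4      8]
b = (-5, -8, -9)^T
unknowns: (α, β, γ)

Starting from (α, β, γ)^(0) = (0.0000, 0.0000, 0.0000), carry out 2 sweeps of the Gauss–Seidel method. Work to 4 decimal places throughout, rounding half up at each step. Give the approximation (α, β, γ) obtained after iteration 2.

Iteration 1:
  α = (-5 - (-3)·0.0000 - (-0.5)·0.0000) / (7.5) = -0.6667
  β = (-8 - (-2.8)·-0.6667 - (1.9)·0.0000) / (5.7) = -1.7310
  γ = (-9 - (-1)·-0.6667 - (-4)·-1.7310) / (8) = -2.0738
Iteration 2:
  α = (-5 - (-3)·-1.7310 - (-0.5)·-2.0738) / (7.5) = -1.4973
  β = (-8 - (-2.8)·-1.4973 - (1.9)·-2.0738) / (5.7) = -1.4478
  γ = (-9 - (-1)·-1.4973 - (-4)·-1.4478) / (8) = -2.0361

(-1.4973, -1.4478, -2.0361)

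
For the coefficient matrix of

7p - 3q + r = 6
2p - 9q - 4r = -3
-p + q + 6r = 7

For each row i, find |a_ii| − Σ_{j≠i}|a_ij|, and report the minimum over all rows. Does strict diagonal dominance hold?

row 1: |7| − (3+1) = 3
row 2: |-9| − (2+4) = 3
row 3: |6| − (1+1) = 4
minimum over rows = 3 → strictly diagonally dominant (convergence guaranteed)

3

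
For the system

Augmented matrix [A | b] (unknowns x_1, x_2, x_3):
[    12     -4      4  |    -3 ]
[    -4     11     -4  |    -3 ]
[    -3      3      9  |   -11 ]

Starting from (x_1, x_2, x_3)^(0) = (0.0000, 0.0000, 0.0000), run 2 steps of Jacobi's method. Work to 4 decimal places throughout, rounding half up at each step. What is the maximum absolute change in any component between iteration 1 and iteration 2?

0.5354

Iteration 1:
  x_1 = (-3 - (-4)·0.0000 - (4)·0.0000) / (12) = -0.2500
  x_2 = (-3 - (-4)·0.0000 - (-4)·0.0000) / (11) = -0.2727
  x_3 = (-11 - (-3)·0.0000 - (3)·0.0000) / (9) = -1.2222
Iteration 2:
  x_1 = (-3 - (-4)·-0.2727 - (4)·-1.2222) / (12) = 0.0665
  x_2 = (-3 - (-4)·-0.2500 - (-4)·-1.2222) / (11) = -0.8081
  x_3 = (-11 - (-3)·-0.2500 - (3)·-0.2727) / (9) = -1.2147
Change: (0.3165, -0.5354, 0.0075) → max |·| = 0.5354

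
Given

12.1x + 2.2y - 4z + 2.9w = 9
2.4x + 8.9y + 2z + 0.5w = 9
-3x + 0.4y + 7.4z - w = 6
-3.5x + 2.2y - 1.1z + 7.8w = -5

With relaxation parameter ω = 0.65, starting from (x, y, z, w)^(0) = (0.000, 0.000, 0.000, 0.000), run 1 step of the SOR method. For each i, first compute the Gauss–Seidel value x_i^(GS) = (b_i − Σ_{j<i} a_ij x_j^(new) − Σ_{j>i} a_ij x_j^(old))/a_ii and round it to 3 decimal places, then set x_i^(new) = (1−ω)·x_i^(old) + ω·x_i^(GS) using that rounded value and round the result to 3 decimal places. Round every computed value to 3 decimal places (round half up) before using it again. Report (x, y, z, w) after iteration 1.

(0.484, 0.573, 0.634, -0.322)

Iteration 1:
  x: GS value = (9 - (2.2)·0.000 - (-4)·0.000 - (2.9)·0.000) / (12.1) = 0.744;  x ← (1−ω)·0.000 + ω·0.744 = 0.484
  y: GS value = (9 - (2.4)·0.484 - (2)·0.000 - (0.5)·0.000) / (8.9) = 0.881;  y ← (1−ω)·0.000 + ω·0.881 = 0.573
  z: GS value = (6 - (-3)·0.484 - (0.4)·0.573 - (-1)·0.000) / (7.4) = 0.976;  z ← (1−ω)·0.000 + ω·0.976 = 0.634
  w: GS value = (-5 - (-3.5)·0.484 - (2.2)·0.573 - (-1.1)·0.634) / (7.8) = -0.496;  w ← (1−ω)·0.000 + ω·-0.496 = -0.322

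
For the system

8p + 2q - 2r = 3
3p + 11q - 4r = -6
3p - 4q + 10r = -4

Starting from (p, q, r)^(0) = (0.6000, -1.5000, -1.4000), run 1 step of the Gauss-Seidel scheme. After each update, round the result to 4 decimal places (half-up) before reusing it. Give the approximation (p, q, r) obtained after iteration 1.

(0.4000, -1.1636, -0.9854)

Iteration 1:
  p = (3 - (2)·-1.5000 - (-2)·-1.4000) / (8) = 0.4000
  q = (-6 - (3)·0.4000 - (-4)·-1.4000) / (11) = -1.1636
  r = (-4 - (3)·0.4000 - (-4)·-1.1636) / (10) = -0.9854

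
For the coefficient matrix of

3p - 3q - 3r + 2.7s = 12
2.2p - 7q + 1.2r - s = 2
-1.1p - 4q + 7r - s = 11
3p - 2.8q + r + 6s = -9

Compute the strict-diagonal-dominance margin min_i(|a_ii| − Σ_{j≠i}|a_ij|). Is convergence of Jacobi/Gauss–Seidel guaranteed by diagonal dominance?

-5.7

row 1: |3| − (3+3+2.7) = -5.7
row 2: |-7| − (2.2+1.2+1) = 2.6
row 3: |7| − (1.1+4+1) = 0.9
row 4: |6| − (3+2.8+1) = -0.8
minimum over rows = -5.7 → not strictly diagonally dominant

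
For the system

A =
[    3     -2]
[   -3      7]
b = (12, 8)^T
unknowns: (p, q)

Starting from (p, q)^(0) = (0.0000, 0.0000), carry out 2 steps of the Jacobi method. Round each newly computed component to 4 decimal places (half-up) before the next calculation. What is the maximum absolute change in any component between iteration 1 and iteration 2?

1.7142

Iteration 1:
  p = (12 - (-2)·0.0000) / (3) = 4.0000
  q = (8 - (-3)·0.0000) / (7) = 1.1429
Iteration 2:
  p = (12 - (-2)·1.1429) / (3) = 4.7619
  q = (8 - (-3)·4.0000) / (7) = 2.8571
Change: (0.7619, 1.7142) → max |·| = 1.7142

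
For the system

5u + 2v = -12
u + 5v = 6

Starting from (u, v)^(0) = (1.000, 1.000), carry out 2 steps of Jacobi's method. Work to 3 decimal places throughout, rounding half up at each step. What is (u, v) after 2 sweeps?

Iteration 1:
  u = (-12 - (2)·1.000) / (5) = -2.800
  v = (6 - (1)·1.000) / (5) = 1.000
Iteration 2:
  u = (-12 - (2)·1.000) / (5) = -2.800
  v = (6 - (1)·-2.800) / (5) = 1.760

(-2.800, 1.760)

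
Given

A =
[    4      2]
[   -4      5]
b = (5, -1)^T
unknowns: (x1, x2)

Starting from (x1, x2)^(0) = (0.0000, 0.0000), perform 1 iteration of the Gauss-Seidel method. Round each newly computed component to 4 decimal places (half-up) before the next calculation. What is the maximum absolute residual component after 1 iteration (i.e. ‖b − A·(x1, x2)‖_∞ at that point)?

Iteration 1:
  x1 = (5 - (2)·0.0000) / (4) = 1.2500
  x2 = (-1 - (-4)·1.2500) / (5) = 0.8000
Residual b − A·x = (-1.6000, 0.0000); ∞-norm = 1.6000

1.6000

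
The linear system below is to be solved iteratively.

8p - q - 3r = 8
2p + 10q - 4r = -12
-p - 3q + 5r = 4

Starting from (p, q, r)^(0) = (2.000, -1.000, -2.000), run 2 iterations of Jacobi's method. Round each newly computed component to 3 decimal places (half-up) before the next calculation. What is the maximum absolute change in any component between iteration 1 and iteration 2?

Iteration 1:
  p = (8 - (-1)·-1.000 - (-3)·-2.000) / (8) = 0.125
  q = (-12 - (2)·2.000 - (-4)·-2.000) / (10) = -2.400
  r = (4 - (-1)·2.000 - (-3)·-1.000) / (5) = 0.600
Iteration 2:
  p = (8 - (-1)·-2.400 - (-3)·0.600) / (8) = 0.925
  q = (-12 - (2)·0.125 - (-4)·0.600) / (10) = -0.985
  r = (4 - (-1)·0.125 - (-3)·-2.400) / (5) = -0.615
Change: (0.800, 1.415, -1.215) → max |·| = 1.415

1.415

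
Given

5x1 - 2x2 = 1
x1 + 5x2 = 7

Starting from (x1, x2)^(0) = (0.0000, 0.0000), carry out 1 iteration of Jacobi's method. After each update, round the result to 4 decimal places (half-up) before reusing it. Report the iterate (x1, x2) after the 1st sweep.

Iteration 1:
  x1 = (1 - (-2)·0.0000) / (5) = 0.2000
  x2 = (7 - (1)·0.0000) / (5) = 1.4000

(0.2000, 1.4000)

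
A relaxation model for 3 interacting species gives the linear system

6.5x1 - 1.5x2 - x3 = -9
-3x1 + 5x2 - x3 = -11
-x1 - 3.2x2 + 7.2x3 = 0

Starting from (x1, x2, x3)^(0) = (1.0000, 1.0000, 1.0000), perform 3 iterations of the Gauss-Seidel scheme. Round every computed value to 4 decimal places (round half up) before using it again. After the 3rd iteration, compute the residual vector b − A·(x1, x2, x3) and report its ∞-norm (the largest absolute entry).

0.7557

Iteration 1:
  x1 = (-9 - (-1.5)·1.0000 - (-1)·1.0000) / (6.5) = -1.0000
  x2 = (-11 - (-3)·-1.0000 - (-1)·1.0000) / (5) = -2.6000
  x3 = (0 - (-1)·-1.0000 - (-3.2)·-2.6000) / (7.2) = -1.2944
Iteration 2:
  x1 = (-9 - (-1.5)·-2.6000 - (-1)·-1.2944) / (6.5) = -2.1838
  x2 = (-11 - (-3)·-2.1838 - (-1)·-1.2944) / (5) = -3.7692
  x3 = (0 - (-1)·-2.1838 - (-3.2)·-3.7692) / (7.2) = -1.9785
Iteration 3:
  x1 = (-9 - (-1.5)·-3.7692 - (-1)·-1.9785) / (6.5) = -2.5588
  x2 = (-11 - (-3)·-2.5588 - (-1)·-1.9785) / (5) = -4.1310
  x3 = (0 - (-1)·-2.5588 - (-3.2)·-4.1310) / (7.2) = -2.1914
Residual b − A·x = (-0.7557, -0.2128, 0.0001); ∞-norm = 0.7557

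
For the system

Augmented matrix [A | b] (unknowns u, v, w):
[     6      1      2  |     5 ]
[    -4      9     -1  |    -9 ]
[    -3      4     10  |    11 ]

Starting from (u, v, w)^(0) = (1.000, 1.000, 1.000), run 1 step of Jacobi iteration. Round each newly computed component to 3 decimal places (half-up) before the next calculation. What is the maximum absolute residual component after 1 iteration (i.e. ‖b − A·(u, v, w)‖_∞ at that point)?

Iteration 1:
  u = (5 - (1)·1.000 - (2)·1.000) / (6) = 0.333
  v = (-9 - (-4)·1.000 - (-1)·1.000) / (9) = -0.444
  w = (11 - (-3)·1.000 - (4)·1.000) / (10) = 1.000
Residual b − A·x = (1.446, -2.672, 3.775); ∞-norm = 3.775

3.775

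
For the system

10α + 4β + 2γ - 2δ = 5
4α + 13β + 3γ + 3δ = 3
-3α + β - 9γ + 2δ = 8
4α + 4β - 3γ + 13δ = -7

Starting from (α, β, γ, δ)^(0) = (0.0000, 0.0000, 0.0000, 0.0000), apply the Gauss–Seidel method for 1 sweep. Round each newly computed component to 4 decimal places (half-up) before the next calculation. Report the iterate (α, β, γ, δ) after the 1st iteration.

Iteration 1:
  α = (5 - (4)·0.0000 - (2)·0.0000 - (-2)·0.0000) / (10) = 0.5000
  β = (3 - (4)·0.5000 - (3)·0.0000 - (3)·0.0000) / (13) = 0.0769
  γ = (8 - (-3)·0.5000 - (1)·0.0769 - (2)·0.0000) / (-9) = -1.0470
  δ = (-7 - (4)·0.5000 - (4)·0.0769 - (-3)·-1.0470) / (13) = -0.9576

(0.5000, 0.0769, -1.0470, -0.9576)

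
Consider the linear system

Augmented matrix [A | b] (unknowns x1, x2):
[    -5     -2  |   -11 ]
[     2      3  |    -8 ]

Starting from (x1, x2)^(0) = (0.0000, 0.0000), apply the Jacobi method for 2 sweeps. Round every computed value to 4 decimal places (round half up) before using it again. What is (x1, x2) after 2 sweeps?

Iteration 1:
  x1 = (-11 - (-2)·0.0000) / (-5) = 2.2000
  x2 = (-8 - (2)·0.0000) / (3) = -2.6667
Iteration 2:
  x1 = (-11 - (-2)·-2.6667) / (-5) = 3.2667
  x2 = (-8 - (2)·2.2000) / (3) = -4.1333

(3.2667, -4.1333)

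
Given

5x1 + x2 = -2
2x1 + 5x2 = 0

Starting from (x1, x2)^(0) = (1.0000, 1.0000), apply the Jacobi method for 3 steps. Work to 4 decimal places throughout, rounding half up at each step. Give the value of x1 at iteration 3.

-0.4480

Iteration 1:
  x1 = (-2 - (1)·1.0000) / (5) = -0.6000
  x2 = (0 - (2)·1.0000) / (5) = -0.4000
Iteration 2:
  x1 = (-2 - (1)·-0.4000) / (5) = -0.3200
  x2 = (0 - (2)·-0.6000) / (5) = 0.2400
Iteration 3:
  x1 = (-2 - (1)·0.2400) / (5) = -0.4480
  x2 = (0 - (2)·-0.3200) / (5) = 0.1280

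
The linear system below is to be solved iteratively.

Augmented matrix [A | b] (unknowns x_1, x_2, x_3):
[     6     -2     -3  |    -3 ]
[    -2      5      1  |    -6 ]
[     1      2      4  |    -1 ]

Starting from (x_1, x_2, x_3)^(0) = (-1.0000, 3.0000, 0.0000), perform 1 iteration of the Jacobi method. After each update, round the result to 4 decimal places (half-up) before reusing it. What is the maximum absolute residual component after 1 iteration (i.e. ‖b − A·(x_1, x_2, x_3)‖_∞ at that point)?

13.7000

Iteration 1:
  x_1 = (-3 - (-2)·3.0000 - (-3)·0.0000) / (6) = 0.5000
  x_2 = (-6 - (-2)·-1.0000 - (1)·0.0000) / (5) = -1.6000
  x_3 = (-1 - (1)·-1.0000 - (2)·3.0000) / (4) = -1.5000
Residual b − A·x = (-13.7000, 4.5000, 7.7000); ∞-norm = 13.7000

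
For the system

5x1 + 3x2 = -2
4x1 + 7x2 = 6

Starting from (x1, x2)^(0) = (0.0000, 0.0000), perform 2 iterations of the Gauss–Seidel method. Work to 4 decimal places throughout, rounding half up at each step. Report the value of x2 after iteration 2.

1.4579

Iteration 1:
  x1 = (-2 - (3)·0.0000) / (5) = -0.4000
  x2 = (6 - (4)·-0.4000) / (7) = 1.0857
Iteration 2:
  x1 = (-2 - (3)·1.0857) / (5) = -1.0514
  x2 = (6 - (4)·-1.0514) / (7) = 1.4579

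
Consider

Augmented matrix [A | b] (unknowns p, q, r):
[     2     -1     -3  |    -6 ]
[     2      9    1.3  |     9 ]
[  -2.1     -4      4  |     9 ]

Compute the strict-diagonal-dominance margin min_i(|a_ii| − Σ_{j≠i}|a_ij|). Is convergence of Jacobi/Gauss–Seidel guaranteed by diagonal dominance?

row 1: |2| − (1+3) = -2
row 2: |9| − (2+1.3) = 5.7
row 3: |4| − (2.1+4) = -2.1
minimum over rows = -2.1 → not strictly diagonally dominant

-2.1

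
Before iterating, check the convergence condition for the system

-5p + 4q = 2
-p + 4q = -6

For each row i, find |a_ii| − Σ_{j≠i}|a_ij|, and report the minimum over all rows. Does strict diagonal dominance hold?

1

row 1: |-5| − (4) = 1
row 2: |4| − (1) = 3
minimum over rows = 1 → strictly diagonally dominant (convergence guaranteed)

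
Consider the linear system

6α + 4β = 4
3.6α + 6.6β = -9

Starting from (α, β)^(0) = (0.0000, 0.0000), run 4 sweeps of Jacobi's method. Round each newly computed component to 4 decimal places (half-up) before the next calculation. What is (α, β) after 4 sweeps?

Iteration 1:
  α = (4 - (4)·0.0000) / (6) = 0.6667
  β = (-9 - (3.6)·0.0000) / (6.6) = -1.3636
Iteration 2:
  α = (4 - (4)·-1.3636) / (6) = 1.5757
  β = (-9 - (3.6)·0.6667) / (6.6) = -1.7273
Iteration 3:
  α = (4 - (4)·-1.7273) / (6) = 1.8182
  β = (-9 - (3.6)·1.5757) / (6.6) = -2.2231
Iteration 4:
  α = (4 - (4)·-2.2231) / (6) = 2.1487
  β = (-9 - (3.6)·1.8182) / (6.6) = -2.3554

(2.1487, -2.3554)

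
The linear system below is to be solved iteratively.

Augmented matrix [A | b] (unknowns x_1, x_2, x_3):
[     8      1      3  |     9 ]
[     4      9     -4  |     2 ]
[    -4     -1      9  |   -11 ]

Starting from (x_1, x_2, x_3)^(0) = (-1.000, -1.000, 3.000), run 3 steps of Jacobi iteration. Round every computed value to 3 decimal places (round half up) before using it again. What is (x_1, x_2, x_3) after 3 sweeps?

(1.557, -0.883, -0.606)

Iteration 1:
  x_1 = (9 - (1)·-1.000 - (3)·3.000) / (8) = 0.125
  x_2 = (2 - (4)·-1.000 - (-4)·3.000) / (9) = 2.000
  x_3 = (-11 - (-4)·-1.000 - (-1)·-1.000) / (9) = -1.778
Iteration 2:
  x_1 = (9 - (1)·2.000 - (3)·-1.778) / (8) = 1.542
  x_2 = (2 - (4)·0.125 - (-4)·-1.778) / (9) = -0.624
  x_3 = (-11 - (-4)·0.125 - (-1)·2.000) / (9) = -0.944
Iteration 3:
  x_1 = (9 - (1)·-0.624 - (3)·-0.944) / (8) = 1.557
  x_2 = (2 - (4)·1.542 - (-4)·-0.944) / (9) = -0.883
  x_3 = (-11 - (-4)·1.542 - (-1)·-0.624) / (9) = -0.606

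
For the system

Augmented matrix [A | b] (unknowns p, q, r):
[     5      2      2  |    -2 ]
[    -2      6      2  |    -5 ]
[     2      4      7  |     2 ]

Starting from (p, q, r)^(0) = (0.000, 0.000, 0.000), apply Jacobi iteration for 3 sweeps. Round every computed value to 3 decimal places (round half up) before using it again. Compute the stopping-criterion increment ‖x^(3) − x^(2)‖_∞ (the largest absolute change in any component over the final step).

0.145

Iteration 1:
  p = (-2 - (2)·0.000 - (2)·0.000) / (5) = -0.400
  q = (-5 - (-2)·0.000 - (2)·0.000) / (6) = -0.833
  r = (2 - (2)·0.000 - (4)·0.000) / (7) = 0.286
Iteration 2:
  p = (-2 - (2)·-0.833 - (2)·0.286) / (5) = -0.181
  q = (-5 - (-2)·-0.400 - (2)·0.286) / (6) = -1.062
  r = (2 - (2)·-0.400 - (4)·-0.833) / (7) = 0.876
Iteration 3:
  p = (-2 - (2)·-1.062 - (2)·0.876) / (5) = -0.326
  q = (-5 - (-2)·-0.181 - (2)·0.876) / (6) = -1.186
  r = (2 - (2)·-0.181 - (4)·-1.062) / (7) = 0.944
Change: (-0.145, -0.124, 0.068) → max |·| = 0.145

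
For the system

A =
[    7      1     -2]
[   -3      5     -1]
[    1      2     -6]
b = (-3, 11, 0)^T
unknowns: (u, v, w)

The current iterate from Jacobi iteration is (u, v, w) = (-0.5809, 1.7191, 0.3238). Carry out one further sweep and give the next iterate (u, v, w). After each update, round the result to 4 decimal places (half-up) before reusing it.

One sweep:
  u = (-3 - (1)·1.7191 - (-2)·0.3238) / (7) = -0.5816
  v = (11 - (-3)·-0.5809 - (-1)·0.3238) / (5) = 1.9162
  w = (0 - (1)·-0.5809 - (2)·1.7191) / (-6) = 0.4762

(-0.5816, 1.9162, 0.4762)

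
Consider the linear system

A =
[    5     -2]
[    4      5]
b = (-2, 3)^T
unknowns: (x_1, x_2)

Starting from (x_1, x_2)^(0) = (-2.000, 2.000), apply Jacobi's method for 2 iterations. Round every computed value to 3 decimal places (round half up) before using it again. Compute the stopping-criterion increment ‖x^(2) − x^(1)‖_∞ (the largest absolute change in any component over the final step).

Iteration 1:
  x_1 = (-2 - (-2)·2.000) / (5) = 0.400
  x_2 = (3 - (4)·-2.000) / (5) = 2.200
Iteration 2:
  x_1 = (-2 - (-2)·2.200) / (5) = 0.480
  x_2 = (3 - (4)·0.400) / (5) = 0.280
Change: (0.080, -1.920) → max |·| = 1.920

1.920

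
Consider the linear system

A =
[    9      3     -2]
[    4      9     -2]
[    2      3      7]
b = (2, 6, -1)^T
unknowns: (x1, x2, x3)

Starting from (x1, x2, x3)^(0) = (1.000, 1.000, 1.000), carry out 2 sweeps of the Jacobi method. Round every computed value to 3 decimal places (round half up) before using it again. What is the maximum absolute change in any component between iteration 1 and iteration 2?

Iteration 1:
  x1 = (2 - (3)·1.000 - (-2)·1.000) / (9) = 0.111
  x2 = (6 - (4)·1.000 - (-2)·1.000) / (9) = 0.444
  x3 = (-1 - (2)·1.000 - (3)·1.000) / (7) = -0.857
Iteration 2:
  x1 = (2 - (3)·0.444 - (-2)·-0.857) / (9) = -0.116
  x2 = (6 - (4)·0.111 - (-2)·-0.857) / (9) = 0.427
  x3 = (-1 - (2)·0.111 - (3)·0.444) / (7) = -0.365
Change: (-0.227, -0.017, 0.492) → max |·| = 0.492

0.492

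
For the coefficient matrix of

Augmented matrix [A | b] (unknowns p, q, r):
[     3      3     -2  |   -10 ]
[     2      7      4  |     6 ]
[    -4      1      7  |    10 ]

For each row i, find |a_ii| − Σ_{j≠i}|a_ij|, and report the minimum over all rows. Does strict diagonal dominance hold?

row 1: |3| − (3+2) = -2
row 2: |7| − (2+4) = 1
row 3: |7| − (4+1) = 2
minimum over rows = -2 → not strictly diagonally dominant

-2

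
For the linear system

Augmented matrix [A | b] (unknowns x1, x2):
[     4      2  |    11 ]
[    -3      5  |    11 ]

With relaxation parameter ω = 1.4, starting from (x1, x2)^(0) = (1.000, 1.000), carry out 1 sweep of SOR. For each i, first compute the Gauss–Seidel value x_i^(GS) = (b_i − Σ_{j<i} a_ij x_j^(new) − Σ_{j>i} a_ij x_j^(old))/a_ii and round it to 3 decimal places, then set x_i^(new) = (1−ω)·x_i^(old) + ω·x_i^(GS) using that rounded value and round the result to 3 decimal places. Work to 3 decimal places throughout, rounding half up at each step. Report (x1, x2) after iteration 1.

(2.750, 4.990)

Iteration 1:
  x1: GS value = (11 - (2)·1.000) / (4) = 2.250;  x1 ← (1−ω)·1.000 + ω·2.250 = 2.750
  x2: GS value = (11 - (-3)·2.750) / (5) = 3.850;  x2 ← (1−ω)·1.000 + ω·3.850 = 4.990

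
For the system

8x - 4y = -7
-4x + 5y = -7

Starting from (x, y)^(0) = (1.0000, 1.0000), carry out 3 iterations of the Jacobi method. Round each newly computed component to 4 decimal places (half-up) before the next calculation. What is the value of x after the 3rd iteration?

-1.7250

Iteration 1:
  x = (-7 - (-4)·1.0000) / (8) = -0.3750
  y = (-7 - (-4)·1.0000) / (5) = -0.6000
Iteration 2:
  x = (-7 - (-4)·-0.6000) / (8) = -1.1750
  y = (-7 - (-4)·-0.3750) / (5) = -1.7000
Iteration 3:
  x = (-7 - (-4)·-1.7000) / (8) = -1.7250
  y = (-7 - (-4)·-1.1750) / (5) = -2.3400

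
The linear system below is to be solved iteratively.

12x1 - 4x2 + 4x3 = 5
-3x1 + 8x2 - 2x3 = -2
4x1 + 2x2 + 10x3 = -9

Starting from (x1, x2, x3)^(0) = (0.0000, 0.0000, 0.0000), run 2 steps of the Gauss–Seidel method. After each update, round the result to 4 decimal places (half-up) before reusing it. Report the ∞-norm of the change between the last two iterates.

Iteration 1:
  x1 = (5 - (-4)·0.0000 - (4)·0.0000) / (12) = 0.4167
  x2 = (-2 - (-3)·0.4167 - (-2)·0.0000) / (8) = -0.0937
  x3 = (-9 - (4)·0.4167 - (2)·-0.0937) / (10) = -1.0479
Iteration 2:
  x1 = (5 - (-4)·-0.0937 - (4)·-1.0479) / (12) = 0.7347
  x2 = (-2 - (-3)·0.7347 - (-2)·-1.0479) / (8) = -0.2365
  x3 = (-9 - (4)·0.7347 - (2)·-0.2365) / (10) = -1.1466
Change: (0.3180, -0.1428, -0.0987) → max |·| = 0.3180

0.3180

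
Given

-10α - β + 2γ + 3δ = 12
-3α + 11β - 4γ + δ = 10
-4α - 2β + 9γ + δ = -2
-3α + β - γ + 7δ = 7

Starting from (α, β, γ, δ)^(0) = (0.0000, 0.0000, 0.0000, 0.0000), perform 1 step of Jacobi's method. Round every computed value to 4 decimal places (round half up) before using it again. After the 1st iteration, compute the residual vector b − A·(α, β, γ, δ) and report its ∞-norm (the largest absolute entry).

Iteration 1:
  α = (12 - (-1)·0.0000 - (2)·0.0000 - (3)·0.0000) / (-10) = -1.2000
  β = (10 - (-3)·0.0000 - (-4)·0.0000 - (1)·0.0000) / (11) = 0.9091
  γ = (-2 - (-4)·0.0000 - (-2)·0.0000 - (1)·0.0000) / (9) = -0.2222
  δ = (7 - (-3)·0.0000 - (1)·0.0000 - (-1)·0.0000) / (7) = 1.0000
Residual b − A·x = (-1.6465, -5.4889, -3.9820, -4.7313); ∞-norm = 5.4889

5.4889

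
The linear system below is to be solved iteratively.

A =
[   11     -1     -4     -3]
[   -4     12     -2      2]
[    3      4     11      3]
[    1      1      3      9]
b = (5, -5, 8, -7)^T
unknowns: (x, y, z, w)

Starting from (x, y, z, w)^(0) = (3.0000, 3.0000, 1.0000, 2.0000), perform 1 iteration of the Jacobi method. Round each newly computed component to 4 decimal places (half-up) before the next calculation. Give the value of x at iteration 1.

1.6364

Iteration 1:
  x = (5 - (-1)·3.0000 - (-4)·1.0000 - (-3)·2.0000) / (11) = 1.6364
  y = (-5 - (-4)·3.0000 - (-2)·1.0000 - (2)·2.0000) / (12) = 0.4167
  z = (8 - (3)·3.0000 - (4)·3.0000 - (3)·2.0000) / (11) = -1.7273
  w = (-7 - (1)·3.0000 - (1)·3.0000 - (3)·1.0000) / (9) = -1.7778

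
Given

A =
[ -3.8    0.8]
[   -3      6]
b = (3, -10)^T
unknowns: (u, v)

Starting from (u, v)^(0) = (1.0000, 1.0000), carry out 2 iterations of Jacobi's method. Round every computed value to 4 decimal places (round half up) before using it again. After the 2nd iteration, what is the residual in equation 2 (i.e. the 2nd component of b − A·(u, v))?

-1.3687

Iteration 1:
  u = (3 - (0.8)·1.0000) / (-3.8) = -0.5789
  v = (-10 - (-3)·1.0000) / (6) = -1.1667
Iteration 2:
  u = (3 - (0.8)·-1.1667) / (-3.8) = -1.0351
  v = (-10 - (-3)·-0.5789) / (6) = -1.9561
Residual b − A·x = (0.6315, -1.3687)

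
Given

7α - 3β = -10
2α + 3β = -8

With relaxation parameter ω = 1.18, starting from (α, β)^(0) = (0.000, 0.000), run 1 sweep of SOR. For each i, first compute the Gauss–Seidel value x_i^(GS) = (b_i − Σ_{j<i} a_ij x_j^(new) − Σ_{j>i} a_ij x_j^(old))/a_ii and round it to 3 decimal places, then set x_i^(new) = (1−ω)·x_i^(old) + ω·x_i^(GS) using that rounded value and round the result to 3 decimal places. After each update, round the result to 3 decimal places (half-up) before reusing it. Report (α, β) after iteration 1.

Iteration 1:
  α: GS value = (-10 - (-3)·0.000) / (7) = -1.429;  α ← (1−ω)·0.000 + ω·-1.429 = -1.686
  β: GS value = (-8 - (2)·-1.686) / (3) = -1.543;  β ← (1−ω)·0.000 + ω·-1.543 = -1.821

(-1.686, -1.821)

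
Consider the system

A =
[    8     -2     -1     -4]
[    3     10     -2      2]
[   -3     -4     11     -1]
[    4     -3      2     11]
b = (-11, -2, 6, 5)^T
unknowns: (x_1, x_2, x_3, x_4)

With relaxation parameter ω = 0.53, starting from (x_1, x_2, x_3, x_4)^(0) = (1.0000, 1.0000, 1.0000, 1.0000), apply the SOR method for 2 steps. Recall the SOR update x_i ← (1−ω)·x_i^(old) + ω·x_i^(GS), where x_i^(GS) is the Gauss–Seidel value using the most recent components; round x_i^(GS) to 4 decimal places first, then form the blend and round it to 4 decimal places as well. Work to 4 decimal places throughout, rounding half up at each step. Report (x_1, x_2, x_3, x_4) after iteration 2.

Iteration 1:
  x_1: GS value = (-11 - (-2)·1.0000 - (-1)·1.0000 - (-4)·1.0000) / (8) = -0.5000;  x_1 ← (1−ω)·1.0000 + ω·-0.5000 = 0.2050
  x_2: GS value = (-2 - (3)·0.2050 - (-2)·1.0000 - (2)·1.0000) / (10) = -0.2615;  x_2 ← (1−ω)·1.0000 + ω·-0.2615 = 0.3314
  x_3: GS value = (6 - (-3)·0.2050 - (-4)·0.3314 - (-1)·1.0000) / (11) = 0.8128;  x_3 ← (1−ω)·1.0000 + ω·0.8128 = 0.9008
  x_4: GS value = (5 - (4)·0.2050 - (-3)·0.3314 - (2)·0.9008) / (11) = 0.3066;  x_4 ← (1−ω)·1.0000 + ω·0.3066 = 0.6325
Iteration 2:
  x_1: GS value = (-11 - (-2)·0.3314 - (-1)·0.9008 - (-4)·0.6325) / (8) = -0.8633;  x_1 ← (1−ω)·0.2050 + ω·-0.8633 = -0.3612
  x_2: GS value = (-2 - (3)·-0.3612 - (-2)·0.9008 - (2)·0.6325) / (10) = -0.0380;  x_2 ← (1−ω)·0.3314 + ω·-0.0380 = 0.1356
  x_3: GS value = (6 - (-3)·-0.3612 - (-4)·0.1356 - (-1)·0.6325) / (11) = 0.5538;  x_3 ← (1−ω)·0.9008 + ω·0.5538 = 0.7169
  x_4: GS value = (5 - (4)·-0.3612 - (-3)·0.1356 - (2)·0.7169) / (11) = 0.4925;  x_4 ← (1−ω)·0.6325 + ω·0.4925 = 0.5583

(-0.3612, 0.1356, 0.7169, 0.5583)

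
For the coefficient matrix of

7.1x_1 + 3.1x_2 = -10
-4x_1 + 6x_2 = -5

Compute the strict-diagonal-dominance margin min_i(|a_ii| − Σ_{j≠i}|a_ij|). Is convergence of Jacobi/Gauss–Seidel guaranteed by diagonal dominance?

row 1: |7.1| − (3.1) = 4
row 2: |6| − (4) = 2
minimum over rows = 2 → strictly diagonally dominant (convergence guaranteed)

2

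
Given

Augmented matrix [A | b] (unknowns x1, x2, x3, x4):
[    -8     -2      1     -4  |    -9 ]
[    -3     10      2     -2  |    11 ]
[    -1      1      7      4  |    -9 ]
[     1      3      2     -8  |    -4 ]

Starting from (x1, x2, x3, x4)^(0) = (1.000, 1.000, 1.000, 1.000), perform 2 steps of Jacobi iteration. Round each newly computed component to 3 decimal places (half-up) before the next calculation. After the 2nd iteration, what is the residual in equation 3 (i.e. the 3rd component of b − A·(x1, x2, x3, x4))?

1.458

Iteration 1:
  x1 = (-9 - (-2)·1.000 - (1)·1.000 - (-4)·1.000) / (-8) = 0.500
  x2 = (11 - (-3)·1.000 - (2)·1.000 - (-2)·1.000) / (10) = 1.400
  x3 = (-9 - (-1)·1.000 - (1)·1.000 - (4)·1.000) / (7) = -1.857
  x4 = (-4 - (1)·1.000 - (3)·1.000 - (2)·1.000) / (-8) = 1.250
Iteration 2:
  x1 = (-9 - (-2)·1.400 - (1)·-1.857 - (-4)·1.250) / (-8) = -0.082
  x2 = (11 - (-3)·0.500 - (2)·-1.857 - (-2)·1.250) / (10) = 1.871
  x3 = (-9 - (-1)·0.500 - (1)·1.400 - (4)·1.250) / (7) = -2.129
  x4 = (-4 - (1)·0.500 - (3)·1.400 - (2)·-1.857) / (-8) = 0.623
Residual b − A·x = (-1.293, -2.452, 1.458, -0.289)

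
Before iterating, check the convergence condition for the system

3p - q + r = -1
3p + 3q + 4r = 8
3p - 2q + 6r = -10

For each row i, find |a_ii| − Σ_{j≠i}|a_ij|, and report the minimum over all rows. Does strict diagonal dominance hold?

row 1: |3| − (1+1) = 1
row 2: |3| − (3+4) = -4
row 3: |6| − (3+2) = 1
minimum over rows = -4 → not strictly diagonally dominant

-4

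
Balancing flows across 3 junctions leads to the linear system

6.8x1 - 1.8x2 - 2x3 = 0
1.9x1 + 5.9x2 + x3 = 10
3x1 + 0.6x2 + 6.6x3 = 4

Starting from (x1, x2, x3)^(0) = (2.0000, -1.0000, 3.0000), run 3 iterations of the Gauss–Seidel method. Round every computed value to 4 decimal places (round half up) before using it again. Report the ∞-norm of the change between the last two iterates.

0.1718

Iteration 1:
  x1 = (0 - (-1.8)·-1.0000 - (-2)·3.0000) / (6.8) = 0.6176
  x2 = (10 - (1.9)·0.6176 - (1)·3.0000) / (5.9) = 0.9876
  x3 = (4 - (3)·0.6176 - (0.6)·0.9876) / (6.6) = 0.2356
Iteration 2:
  x1 = (0 - (-1.8)·0.9876 - (-2)·0.2356) / (6.8) = 0.3307
  x2 = (10 - (1.9)·0.3307 - (1)·0.2356) / (5.9) = 1.5485
  x3 = (4 - (3)·0.3307 - (0.6)·1.5485) / (6.6) = 0.3150
Iteration 3:
  x1 = (0 - (-1.8)·1.5485 - (-2)·0.3150) / (6.8) = 0.5025
  x2 = (10 - (1.9)·0.5025 - (1)·0.3150) / (5.9) = 1.4797
  x3 = (4 - (3)·0.5025 - (0.6)·1.4797) / (6.6) = 0.2431
Change: (0.1718, -0.0688, -0.0719) → max |·| = 0.1718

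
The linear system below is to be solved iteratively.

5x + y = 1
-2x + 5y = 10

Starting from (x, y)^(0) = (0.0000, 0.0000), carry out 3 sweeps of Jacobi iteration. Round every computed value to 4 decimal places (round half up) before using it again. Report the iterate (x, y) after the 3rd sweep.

Iteration 1:
  x = (1 - (1)·0.0000) / (5) = 0.2000
  y = (10 - (-2)·0.0000) / (5) = 2.0000
Iteration 2:
  x = (1 - (1)·2.0000) / (5) = -0.2000
  y = (10 - (-2)·0.2000) / (5) = 2.0800
Iteration 3:
  x = (1 - (1)·2.0800) / (5) = -0.2160
  y = (10 - (-2)·-0.2000) / (5) = 1.9200

(-0.2160, 1.9200)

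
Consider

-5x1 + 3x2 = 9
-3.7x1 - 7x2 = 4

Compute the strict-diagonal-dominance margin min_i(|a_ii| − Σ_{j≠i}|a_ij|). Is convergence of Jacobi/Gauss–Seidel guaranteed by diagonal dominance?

2

row 1: |-5| − (3) = 2
row 2: |-7| − (3.7) = 3.3
minimum over rows = 2 → strictly diagonally dominant (convergence guaranteed)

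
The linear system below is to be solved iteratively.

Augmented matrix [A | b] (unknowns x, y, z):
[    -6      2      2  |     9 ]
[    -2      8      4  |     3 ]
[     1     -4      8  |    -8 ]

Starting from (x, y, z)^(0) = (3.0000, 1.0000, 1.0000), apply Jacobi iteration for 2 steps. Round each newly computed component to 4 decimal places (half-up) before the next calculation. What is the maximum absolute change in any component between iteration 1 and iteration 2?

0.7500

Iteration 1:
  x = (9 - (2)·1.0000 - (2)·1.0000) / (-6) = -0.8333
  y = (3 - (-2)·3.0000 - (4)·1.0000) / (8) = 0.6250
  z = (-8 - (1)·3.0000 - (-4)·1.0000) / (8) = -0.8750
Iteration 2:
  x = (9 - (2)·0.6250 - (2)·-0.8750) / (-6) = -1.5833
  y = (3 - (-2)·-0.8333 - (4)·-0.8750) / (8) = 0.6042
  z = (-8 - (1)·-0.8333 - (-4)·0.6250) / (8) = -0.5833
Change: (-0.7500, -0.0208, 0.2917) → max |·| = 0.7500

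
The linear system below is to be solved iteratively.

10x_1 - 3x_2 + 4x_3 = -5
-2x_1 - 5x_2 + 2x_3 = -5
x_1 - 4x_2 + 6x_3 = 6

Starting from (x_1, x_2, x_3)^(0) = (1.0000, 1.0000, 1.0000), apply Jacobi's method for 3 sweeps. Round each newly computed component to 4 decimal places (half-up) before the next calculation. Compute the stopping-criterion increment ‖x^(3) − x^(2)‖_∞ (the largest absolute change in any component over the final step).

Iteration 1:
  x_1 = (-5 - (-3)·1.0000 - (4)·1.0000) / (10) = -0.6000
  x_2 = (-5 - (-2)·1.0000 - (2)·1.0000) / (-5) = 1.0000
  x_3 = (6 - (1)·1.0000 - (-4)·1.0000) / (6) = 1.5000
Iteration 2:
  x_1 = (-5 - (-3)·1.0000 - (4)·1.5000) / (10) = -0.8000
  x_2 = (-5 - (-2)·-0.6000 - (2)·1.5000) / (-5) = 1.8400
  x_3 = (6 - (1)·-0.6000 - (-4)·1.0000) / (6) = 1.7667
Iteration 3:
  x_1 = (-5 - (-3)·1.8400 - (4)·1.7667) / (10) = -0.6547
  x_2 = (-5 - (-2)·-0.8000 - (2)·1.7667) / (-5) = 2.0267
  x_3 = (6 - (1)·-0.8000 - (-4)·1.8400) / (6) = 2.3600
Change: (0.1453, 0.1867, 0.5933) → max |·| = 0.5933

0.5933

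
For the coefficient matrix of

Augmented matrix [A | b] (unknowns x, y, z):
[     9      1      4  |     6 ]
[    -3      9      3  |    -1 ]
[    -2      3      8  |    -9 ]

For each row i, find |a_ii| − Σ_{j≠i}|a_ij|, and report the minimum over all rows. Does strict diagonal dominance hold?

3

row 1: |9| − (1+4) = 4
row 2: |9| − (3+3) = 3
row 3: |8| − (2+3) = 3
minimum over rows = 3 → strictly diagonally dominant (convergence guaranteed)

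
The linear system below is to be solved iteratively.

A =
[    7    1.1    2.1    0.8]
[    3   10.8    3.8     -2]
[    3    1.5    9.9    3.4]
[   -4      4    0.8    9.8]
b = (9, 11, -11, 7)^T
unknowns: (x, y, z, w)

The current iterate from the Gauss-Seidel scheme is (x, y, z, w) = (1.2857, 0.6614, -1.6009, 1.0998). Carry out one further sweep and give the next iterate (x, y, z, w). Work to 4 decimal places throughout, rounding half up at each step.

(1.5364, 1.3587, -2.1603, 0.9632)

One sweep:
  x = (9 - (1.1)·0.6614 - (2.1)·-1.6009 - (0.8)·1.0998) / (7) = 1.5364
  y = (11 - (3)·1.5364 - (3.8)·-1.6009 - (-2)·1.0998) / (10.8) = 1.3587
  z = (-11 - (3)·1.5364 - (1.5)·1.3587 - (3.4)·1.0998) / (9.9) = -2.1603
  w = (7 - (-4)·1.5364 - (4)·1.3587 - (0.8)·-2.1603) / (9.8) = 0.9632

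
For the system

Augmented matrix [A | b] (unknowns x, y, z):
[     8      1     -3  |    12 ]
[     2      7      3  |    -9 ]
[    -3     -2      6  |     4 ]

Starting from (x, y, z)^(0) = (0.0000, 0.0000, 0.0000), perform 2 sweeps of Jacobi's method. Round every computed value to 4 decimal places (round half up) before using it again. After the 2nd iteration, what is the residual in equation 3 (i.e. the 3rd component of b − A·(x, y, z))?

-0.1965

Iteration 1:
  x = (12 - (1)·0.0000 - (-3)·0.0000) / (8) = 1.5000
  y = (-9 - (2)·0.0000 - (3)·0.0000) / (7) = -1.2857
  z = (4 - (-3)·0.0000 - (-2)·0.0000) / (6) = 0.6667
Iteration 2:
  x = (12 - (1)·-1.2857 - (-3)·0.6667) / (8) = 1.9107
  y = (-9 - (2)·1.5000 - (3)·0.6667) / (7) = -2.0000
  z = (4 - (-3)·1.5000 - (-2)·-1.2857) / (6) = 0.9881
Residual b − A·x = (1.6787, -1.7857, -0.1965)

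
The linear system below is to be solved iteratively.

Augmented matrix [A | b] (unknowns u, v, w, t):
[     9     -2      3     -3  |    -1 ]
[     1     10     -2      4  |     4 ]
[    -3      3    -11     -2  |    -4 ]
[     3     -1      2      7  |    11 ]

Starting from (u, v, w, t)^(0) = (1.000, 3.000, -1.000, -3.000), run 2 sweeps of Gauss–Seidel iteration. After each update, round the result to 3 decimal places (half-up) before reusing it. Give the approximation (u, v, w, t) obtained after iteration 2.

(0.242, 0.064, 0.053, 1.462)

Iteration 1:
  u = (-1 - (-2)·3.000 - (3)·-1.000 - (-3)·-3.000) / (9) = -0.111
  v = (4 - (1)·-0.111 - (-2)·-1.000 - (4)·-3.000) / (10) = 1.411
  w = (-4 - (-3)·-0.111 - (3)·1.411 - (-2)·-3.000) / (-11) = 1.324
  t = (11 - (3)·-0.111 - (-1)·1.411 - (2)·1.324) / (7) = 1.442
Iteration 2:
  u = (-1 - (-2)·1.411 - (3)·1.324 - (-3)·1.442) / (9) = 0.242
  v = (4 - (1)·0.242 - (-2)·1.324 - (4)·1.442) / (10) = 0.064
  w = (-4 - (-3)·0.242 - (3)·0.064 - (-2)·1.442) / (-11) = 0.053
  t = (11 - (3)·0.242 - (-1)·0.064 - (2)·0.053) / (7) = 1.462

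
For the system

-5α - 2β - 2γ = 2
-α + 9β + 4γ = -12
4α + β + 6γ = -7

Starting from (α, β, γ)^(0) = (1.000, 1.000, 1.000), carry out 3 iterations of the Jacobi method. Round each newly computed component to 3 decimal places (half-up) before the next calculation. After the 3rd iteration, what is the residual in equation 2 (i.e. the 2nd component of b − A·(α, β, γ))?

5.570

Iteration 1:
  α = (2 - (-2)·1.000 - (-2)·1.000) / (-5) = -1.200
  β = (-12 - (-1)·1.000 - (4)·1.000) / (9) = -1.667
  γ = (-7 - (4)·1.000 - (1)·1.000) / (6) = -2.000
Iteration 2:
  α = (2 - (-2)·-1.667 - (-2)·-2.000) / (-5) = 1.067
  β = (-12 - (-1)·-1.200 - (4)·-2.000) / (9) = -0.578
  γ = (-7 - (4)·-1.200 - (1)·-1.667) / (6) = -0.089
Iteration 3:
  α = (2 - (-2)·-0.578 - (-2)·-0.089) / (-5) = -0.133
  β = (-12 - (-1)·1.067 - (4)·-0.089) / (9) = -1.175
  γ = (-7 - (4)·1.067 - (1)·-0.578) / (6) = -1.782
Residual b − A·x = (-4.579, 5.570, 5.399)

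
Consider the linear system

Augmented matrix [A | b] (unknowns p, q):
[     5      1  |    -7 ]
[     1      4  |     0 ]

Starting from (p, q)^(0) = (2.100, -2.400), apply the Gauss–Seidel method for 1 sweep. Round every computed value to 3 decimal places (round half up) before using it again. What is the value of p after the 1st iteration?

-0.920

Iteration 1:
  p = (-7 - (1)·-2.400) / (5) = -0.920
  q = (0 - (1)·-0.920) / (4) = 0.230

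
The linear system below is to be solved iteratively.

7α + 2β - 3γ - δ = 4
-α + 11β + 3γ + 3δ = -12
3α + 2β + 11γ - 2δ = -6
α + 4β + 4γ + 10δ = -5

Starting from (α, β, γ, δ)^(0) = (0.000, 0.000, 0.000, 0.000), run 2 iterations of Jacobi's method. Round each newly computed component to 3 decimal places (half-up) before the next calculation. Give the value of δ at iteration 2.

0.097

Iteration 1:
  α = (4 - (2)·0.000 - (-3)·0.000 - (-1)·0.000) / (7) = 0.571
  β = (-12 - (-1)·0.000 - (3)·0.000 - (3)·0.000) / (11) = -1.091
  γ = (-6 - (3)·0.000 - (2)·0.000 - (-2)·0.000) / (11) = -0.545
  δ = (-5 - (1)·0.000 - (4)·0.000 - (4)·0.000) / (10) = -0.500
Iteration 2:
  α = (4 - (2)·-1.091 - (-3)·-0.545 - (-1)·-0.500) / (7) = 0.578
  β = (-12 - (-1)·0.571 - (3)·-0.545 - (3)·-0.500) / (11) = -0.754
  γ = (-6 - (3)·0.571 - (2)·-1.091 - (-2)·-0.500) / (11) = -0.594
  δ = (-5 - (1)·0.571 - (4)·-1.091 - (4)·-0.545) / (10) = 0.097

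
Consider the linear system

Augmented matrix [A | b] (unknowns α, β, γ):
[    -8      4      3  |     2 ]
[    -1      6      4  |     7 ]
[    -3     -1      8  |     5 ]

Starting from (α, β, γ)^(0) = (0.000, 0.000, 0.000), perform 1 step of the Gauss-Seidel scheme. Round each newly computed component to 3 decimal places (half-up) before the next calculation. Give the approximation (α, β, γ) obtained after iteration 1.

Iteration 1:
  α = (2 - (4)·0.000 - (3)·0.000) / (-8) = -0.250
  β = (7 - (-1)·-0.250 - (4)·0.000) / (6) = 1.125
  γ = (5 - (-3)·-0.250 - (-1)·1.125) / (8) = 0.672

(-0.250, 1.125, 0.672)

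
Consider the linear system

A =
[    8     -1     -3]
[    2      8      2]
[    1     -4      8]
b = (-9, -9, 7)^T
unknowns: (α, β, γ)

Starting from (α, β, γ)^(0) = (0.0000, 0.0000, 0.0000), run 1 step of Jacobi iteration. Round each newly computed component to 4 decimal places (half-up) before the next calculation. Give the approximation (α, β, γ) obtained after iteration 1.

Iteration 1:
  α = (-9 - (-1)·0.0000 - (-3)·0.0000) / (8) = -1.1250
  β = (-9 - (2)·0.0000 - (2)·0.0000) / (8) = -1.1250
  γ = (7 - (1)·0.0000 - (-4)·0.0000) / (8) = 0.8750

(-1.1250, -1.1250, 0.8750)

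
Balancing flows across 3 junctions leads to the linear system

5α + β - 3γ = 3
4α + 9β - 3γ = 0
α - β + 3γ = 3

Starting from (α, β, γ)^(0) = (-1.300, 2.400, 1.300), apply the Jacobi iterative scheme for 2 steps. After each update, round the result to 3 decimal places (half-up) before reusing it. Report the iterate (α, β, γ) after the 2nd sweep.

(1.738, 0.344, 1.037)

Iteration 1:
  α = (3 - (1)·2.400 - (-3)·1.300) / (5) = 0.900
  β = (0 - (4)·-1.300 - (-3)·1.300) / (9) = 1.011
  γ = (3 - (1)·-1.300 - (-1)·2.400) / (3) = 2.233
Iteration 2:
  α = (3 - (1)·1.011 - (-3)·2.233) / (5) = 1.738
  β = (0 - (4)·0.900 - (-3)·2.233) / (9) = 0.344
  γ = (3 - (1)·0.900 - (-1)·1.011) / (3) = 1.037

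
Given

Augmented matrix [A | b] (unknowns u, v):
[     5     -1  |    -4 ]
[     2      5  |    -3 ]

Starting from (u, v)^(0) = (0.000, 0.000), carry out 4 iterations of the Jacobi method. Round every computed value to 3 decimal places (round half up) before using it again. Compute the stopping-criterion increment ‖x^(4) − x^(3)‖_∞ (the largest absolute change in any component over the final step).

0.026

Iteration 1:
  u = (-4 - (-1)·0.000) / (5) = -0.800
  v = (-3 - (2)·0.000) / (5) = -0.600
Iteration 2:
  u = (-4 - (-1)·-0.600) / (5) = -0.920
  v = (-3 - (2)·-0.800) / (5) = -0.280
Iteration 3:
  u = (-4 - (-1)·-0.280) / (5) = -0.856
  v = (-3 - (2)·-0.920) / (5) = -0.232
Iteration 4:
  u = (-4 - (-1)·-0.232) / (5) = -0.846
  v = (-3 - (2)·-0.856) / (5) = -0.258
Change: (0.010, -0.026) → max |·| = 0.026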